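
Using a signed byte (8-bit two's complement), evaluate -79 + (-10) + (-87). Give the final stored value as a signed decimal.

80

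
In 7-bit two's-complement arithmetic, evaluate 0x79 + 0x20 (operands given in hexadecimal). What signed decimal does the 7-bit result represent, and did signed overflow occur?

0x79 = 1111001 = -7 (signed)
0x20 = 0100000 = 32 (signed)
  1111001
+ 0100000
= 0011001  (discard carry-out 1)
Result 0011001: MSB = 0 → value 25.
Addends have opposite signs, so signed overflow cannot occur.

25; no overflow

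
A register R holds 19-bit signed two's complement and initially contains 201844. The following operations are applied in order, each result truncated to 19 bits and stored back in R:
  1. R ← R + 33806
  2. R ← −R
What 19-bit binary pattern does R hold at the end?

Start: R = 201844 = 0110001010001110100.
R = 201844 + 33806 = 235650 = 0111001100010000010
R = −(235650) = -235650 = 1000110011101111110

1000110011101111110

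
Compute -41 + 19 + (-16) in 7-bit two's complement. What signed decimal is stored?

-41 + 19 = -22 (1101010)
-22 + (-16) = -38 (1011010)

-38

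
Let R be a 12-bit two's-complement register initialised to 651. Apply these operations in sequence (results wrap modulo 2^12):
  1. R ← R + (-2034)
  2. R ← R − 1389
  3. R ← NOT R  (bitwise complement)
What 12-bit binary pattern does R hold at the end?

Start: R = 651 = 001010001011.
R = 651 + (-2034) = -1383 = 101010011001
R = -1383 − 1389 = -2772; wraps to 1324 = 010100101100
R = NOT 010100101100 = 101011010011 = -1325

101011010011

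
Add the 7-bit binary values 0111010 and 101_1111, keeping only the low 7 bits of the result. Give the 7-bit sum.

0011001

  0111010
+ 1011111
= 0011001  (discard carry-out 1)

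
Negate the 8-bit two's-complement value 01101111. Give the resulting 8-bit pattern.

10010001

Invert: 10010000. Add 1: 10010001.
Check: 01101111 = 111, 10010001 = -111.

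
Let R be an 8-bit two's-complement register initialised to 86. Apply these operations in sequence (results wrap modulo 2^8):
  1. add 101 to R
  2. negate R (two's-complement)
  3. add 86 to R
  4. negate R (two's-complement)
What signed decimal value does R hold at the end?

Start: R = 86 = 01010110.
R = 86 + 101 = 187; wraps to -69 = 10111011
R = −(-69) = 69 = 01000101
R = 69 + 86 = 155; wraps to -101 = 10011011
R = −(-101) = 101 = 01100101

101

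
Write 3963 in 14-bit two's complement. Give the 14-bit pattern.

00111101111011

3963 is non-negative, so write it directly in 14 bits: 00111101111011.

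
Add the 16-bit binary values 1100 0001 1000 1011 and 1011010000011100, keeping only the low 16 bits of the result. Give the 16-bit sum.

0111010110100111

  1100000110001011
+ 1011010000011100
= 0111010110100111  (discard carry-out 1)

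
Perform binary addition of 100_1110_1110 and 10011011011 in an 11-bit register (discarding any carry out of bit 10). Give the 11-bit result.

00111001001

  10011101110
+ 10011011011
= 00111001001  (discard carry-out 1)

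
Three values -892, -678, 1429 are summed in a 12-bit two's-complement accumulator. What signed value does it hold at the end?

-141

-892 + (-678) = -1570 (100111011110)
-1570 + 1429 = -141 (111101110011)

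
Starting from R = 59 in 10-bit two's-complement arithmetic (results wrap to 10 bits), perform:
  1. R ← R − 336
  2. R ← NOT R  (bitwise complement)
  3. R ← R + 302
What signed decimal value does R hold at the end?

-446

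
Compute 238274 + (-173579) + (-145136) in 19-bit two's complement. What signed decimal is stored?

238274 + (-173579) = 64695 (0001111110010110111)
64695 + (-145136) = -80441 (1101100010111000111)

-80441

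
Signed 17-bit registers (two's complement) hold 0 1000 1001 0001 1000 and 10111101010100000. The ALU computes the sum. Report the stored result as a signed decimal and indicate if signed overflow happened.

0 1000 1001 0001 1000 → 01000100100011000 = 35096 (signed)
10111101010100000 = -34144 (signed)
  01000100100011000
+ 10111101010100000
= 00000001110111000  (discard carry-out 1)
Result 00000001110111000: MSB = 0 → value 952.
Addends have opposite signs, so signed overflow cannot occur.

952; no overflow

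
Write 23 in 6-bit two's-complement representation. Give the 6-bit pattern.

23 is non-negative, so write it directly in 6 bits: 010111.

010111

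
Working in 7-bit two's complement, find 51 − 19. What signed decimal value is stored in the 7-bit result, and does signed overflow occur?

51 → 0110011
19 → 0010011
Subtract via negate-and-add: invert 0010011 + 1 = 1101101 (i.e. -19).
  0110011
+ 1101101
= 0100000  (discard carry-out 1)
Result 0100000: MSB = 0 → value 32.
Addends (after negating the subtrahend) have opposite signs, so signed overflow cannot occur.

32; no overflow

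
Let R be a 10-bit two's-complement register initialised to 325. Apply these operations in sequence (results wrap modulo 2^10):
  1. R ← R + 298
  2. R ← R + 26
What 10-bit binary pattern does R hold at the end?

Start: R = 325 = 0101000101.
R = 325 + 298 = 623; wraps to -401 = 1001101111
R = -401 + 26 = -375 = 1010001001

1010001001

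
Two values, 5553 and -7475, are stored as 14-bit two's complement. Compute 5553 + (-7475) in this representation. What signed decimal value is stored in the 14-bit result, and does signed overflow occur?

-1922; no overflow

5553 → 01010110110001
-7475 → 10001011001101
  01010110110001
+ 10001011001101
= 11100001111110
Result 11100001111110: MSB = 1 → 14462 − 16384 = -1922.
Addends have opposite signs, so signed overflow cannot occur.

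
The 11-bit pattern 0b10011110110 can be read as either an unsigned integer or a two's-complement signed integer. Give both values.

Unsigned: 10011110110 = 1270.
Signed: MSB=1 → 1270 − 2048 = -778.

unsigned = 1270, signed = -778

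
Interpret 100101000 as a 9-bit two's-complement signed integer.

-216

MSB is 1, so the value is negative.
Unsigned reading: 296. Subtract 2^9 = 512: 296 − 512 = -216.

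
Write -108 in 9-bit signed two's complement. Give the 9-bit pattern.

110010100

|-108| = 108 = 001101100 in 9 bits.
Invert the bits: 110010011. Add 1: 110010100.
Check: 110010100 reads as 404 − 512 = -108.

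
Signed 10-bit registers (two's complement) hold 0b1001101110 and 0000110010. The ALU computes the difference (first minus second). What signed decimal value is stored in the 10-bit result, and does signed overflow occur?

-452; no overflow

0b1001101110 → 1001101110 = -402 (signed)
0000110010 = 50 (signed)
Subtract via negate-and-add: invert 0000110010 + 1 = 1111001110 (i.e. -50).
  1001101110
+ 1111001110
= 1000111100  (discard carry-out 1)
Result 1000111100: MSB = 1 → 572 − 1024 = -452.
Both addends (after negating the subtrahend) are negative and so is the stored result: no signed overflow.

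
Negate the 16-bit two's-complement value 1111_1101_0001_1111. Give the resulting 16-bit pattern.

Invert: 0000001011100000. Add 1: 0000001011100001.
Check: 1111110100011111 = -737, 0000001011100001 = 737.

0000001011100001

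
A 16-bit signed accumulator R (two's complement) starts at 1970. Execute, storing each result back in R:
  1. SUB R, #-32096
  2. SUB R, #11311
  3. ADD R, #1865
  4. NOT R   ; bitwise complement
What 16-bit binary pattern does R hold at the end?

Start: R = 1970 = 0000011110110010.
R = 1970 − (-32096) = 34066; wraps to -31470 = 1000010100010010
R = -31470 − 11311 = -42781; wraps to 22755 = 0101100011100011
R = 22755 + 1865 = 24620 = 0110000000101100
R = NOT 0110000000101100 = 1001111111010011 = -24621

1001111111010011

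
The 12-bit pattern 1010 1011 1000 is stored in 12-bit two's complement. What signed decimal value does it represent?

-1352

MSB is 1, so the value is negative.
Invert: 010101000111. Add 1: 010101001000 = 1352. So the value is −1352.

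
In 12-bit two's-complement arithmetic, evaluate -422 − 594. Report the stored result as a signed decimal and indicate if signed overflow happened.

-422 → 111001011010
594 → 001001010010
Subtract via negate-and-add: invert 001001010010 + 1 = 110110101110 (i.e. -594).
  111001011010
+ 110110101110
= 110000001000  (discard carry-out 1)
Result 110000001000: MSB = 1 → 3080 − 4096 = -1016.
Both addends (after negating the subtrahend) are negative and so is the stored result: no signed overflow.

-1016; no overflow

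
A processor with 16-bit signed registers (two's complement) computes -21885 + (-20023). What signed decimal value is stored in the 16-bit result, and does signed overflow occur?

23628; overflow

-21885 → 1010101010000011
-20023 → 1011000111001001
  1010101010000011
+ 1011000111001001
= 0101110001001100  (discard carry-out 1)
Result 0101110001001100: MSB = 0 → value 23628.
Both addends are negative but the stored result is non-negative: signed overflow. The true value -21885 + (-20023) = -41908 lies outside [-32768, 32767].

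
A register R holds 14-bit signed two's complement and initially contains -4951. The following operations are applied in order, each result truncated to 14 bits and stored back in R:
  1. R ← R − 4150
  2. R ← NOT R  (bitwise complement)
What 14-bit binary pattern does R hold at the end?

10001110001100

Start: R = -4951 = 10110010101001.
R = -4951 − 4150 = -9101; wraps to 7283 = 01110001110011
R = NOT 01110001110011 = 10001110001100 = -7284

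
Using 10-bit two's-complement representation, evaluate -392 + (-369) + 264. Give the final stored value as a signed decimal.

-497

-392 + (-369) = -761 → wraps to 263 (0100000111)
263 + 264 = 527 → wraps to -497 (1000001111)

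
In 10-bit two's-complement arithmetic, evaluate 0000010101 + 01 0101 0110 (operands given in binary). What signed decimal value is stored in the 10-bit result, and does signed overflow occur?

0000010101 = 21 (signed)
01 0101 0110 → 0101010110 = 342 (signed)
  0000010101
+ 0101010110
= 0101101011
Result 0101101011: MSB = 0 → value 363.
Both addends are non-negative and so is the stored result: no signed overflow.

363; no overflow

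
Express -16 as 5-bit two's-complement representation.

10000

|-16| = 16 = 10000 in 5 bits.
Invert the bits: 01111. Add 1: 10000.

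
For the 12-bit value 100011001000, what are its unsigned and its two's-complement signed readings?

Unsigned: 100011001000 = 2248.
Signed: MSB=1 → 2248 − 4096 = -1848.

unsigned = 2248, signed = -1848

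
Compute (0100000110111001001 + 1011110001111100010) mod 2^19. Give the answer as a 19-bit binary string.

1111111000110101011

  0100000110111001001
+ 1011110001111100010
= 1111111000110101011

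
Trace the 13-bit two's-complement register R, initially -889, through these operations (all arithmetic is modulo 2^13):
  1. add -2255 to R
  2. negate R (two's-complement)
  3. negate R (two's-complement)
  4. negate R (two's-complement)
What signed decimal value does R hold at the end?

Start: R = -889 = 1110010000111.
R = -889 + (-2255) = -3144 = 1001110111000
R = −(-3144) = 3144 = 0110001001000
R = −(3144) = -3144 = 1001110111000
R = −(-3144) = 3144 = 0110001001000

3144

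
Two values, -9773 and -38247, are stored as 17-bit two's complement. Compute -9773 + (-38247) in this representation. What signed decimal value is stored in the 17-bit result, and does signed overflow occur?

-48020; no overflow

-9773 → 11101100111010011
-38247 → 10110101010011001
  11101100111010011
+ 10110101010011001
= 10100010001101100  (discard carry-out 1)
Result 10100010001101100: MSB = 1 → 83052 − 131072 = -48020.
Both addends are negative and so is the stored result: no signed overflow.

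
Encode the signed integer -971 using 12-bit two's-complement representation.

110000110101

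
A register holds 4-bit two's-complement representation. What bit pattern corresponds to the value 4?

0100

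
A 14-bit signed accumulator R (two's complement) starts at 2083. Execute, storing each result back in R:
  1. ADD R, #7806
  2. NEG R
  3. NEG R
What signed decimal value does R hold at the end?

-6495

Start: R = 2083 = 00100000100011.
R = 2083 + 7806 = 9889; wraps to -6495 = 10011010100001
R = −(-6495) = 6495 = 01100101011111
R = −(6495) = -6495 = 10011010100001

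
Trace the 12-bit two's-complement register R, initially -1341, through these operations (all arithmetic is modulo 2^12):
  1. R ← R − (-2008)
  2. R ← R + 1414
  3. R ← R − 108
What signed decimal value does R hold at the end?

Start: R = -1341 = 101011000011.
R = -1341 − (-2008) = 667 = 001010011011
R = 667 + 1414 = 2081; wraps to -2015 = 100000100001
R = -2015 − 108 = -2123; wraps to 1973 = 011110110101

1973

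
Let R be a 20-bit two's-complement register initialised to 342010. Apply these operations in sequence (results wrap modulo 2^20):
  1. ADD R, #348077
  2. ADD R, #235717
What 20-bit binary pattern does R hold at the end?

Start: R = 342010 = 01010011011111111010.
R = 342010 + 348077 = 690087; wraps to -358489 = 10101000011110100111
R = -358489 + 235717 = -122772 = 11100010000001101100

11100010000001101100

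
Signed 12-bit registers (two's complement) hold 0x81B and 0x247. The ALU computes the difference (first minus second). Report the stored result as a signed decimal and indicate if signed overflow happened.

0x81B = 100000011011 = -2021 (signed)
0x247 = 001001000111 = 583 (signed)
Subtract via negate-and-add: invert 001001000111 + 1 = 110110111001 (i.e. -583).
  100000011011
+ 110110111001
= 010111010100  (discard carry-out 1)
Result 010111010100: MSB = 0 → value 1492.
Both addends (after negating the subtrahend) are negative but the stored result is non-negative: signed overflow. The true value -2021 − 583 = -2604 lies outside [-2048, 2047].

1492; overflow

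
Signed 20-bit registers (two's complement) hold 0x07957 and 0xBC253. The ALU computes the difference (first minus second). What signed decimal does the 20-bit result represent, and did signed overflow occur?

308996; no overflow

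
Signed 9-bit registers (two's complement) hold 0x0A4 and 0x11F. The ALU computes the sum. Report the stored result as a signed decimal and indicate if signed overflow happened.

0x0A4 = 010100100 = 164 (signed)
0x11F = 100011111 = -225 (signed)
  010100100
+ 100011111
= 111000011
Result 111000011: MSB = 1 → 451 − 512 = -61.
Addends have opposite signs, so signed overflow cannot occur.

-61; no overflow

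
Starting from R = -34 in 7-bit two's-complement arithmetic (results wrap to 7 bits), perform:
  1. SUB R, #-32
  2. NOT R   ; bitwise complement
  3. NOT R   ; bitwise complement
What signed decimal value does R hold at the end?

-2

Start: R = -34 = 1011110.
R = -34 − (-32) = -2 = 1111110
R = NOT 1111110 = 0000001 = 1
R = NOT 0000001 = 1111110 = -2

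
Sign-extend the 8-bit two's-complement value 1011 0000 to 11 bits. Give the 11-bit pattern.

11110110000

MSB of 10110000 is 1; replicate it into the new high bits.
111|10110000 → 11110110000 (still -80).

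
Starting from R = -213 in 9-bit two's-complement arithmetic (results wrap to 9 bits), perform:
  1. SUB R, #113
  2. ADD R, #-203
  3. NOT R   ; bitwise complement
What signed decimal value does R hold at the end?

16

Start: R = -213 = 100101011.
R = -213 − 113 = -326; wraps to 186 = 010111010
R = 186 + (-203) = -17 = 111101111
R = NOT 111101111 = 000010000 = 16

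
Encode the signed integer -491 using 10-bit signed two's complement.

1000010101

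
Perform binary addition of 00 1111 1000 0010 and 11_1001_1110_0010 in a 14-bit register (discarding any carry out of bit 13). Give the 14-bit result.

00100101100100

  00111110000010
+ 11100111100010
= 00100101100100  (discard carry-out 1)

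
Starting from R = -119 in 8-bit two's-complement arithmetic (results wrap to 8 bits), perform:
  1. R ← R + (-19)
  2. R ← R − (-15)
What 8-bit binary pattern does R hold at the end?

10000101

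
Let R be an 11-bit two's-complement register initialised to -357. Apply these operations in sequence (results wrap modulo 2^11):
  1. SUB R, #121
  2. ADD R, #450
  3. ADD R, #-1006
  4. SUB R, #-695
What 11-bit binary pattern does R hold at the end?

Start: R = -357 = 11010011011.
R = -357 − 121 = -478 = 11000100010
R = -478 + 450 = -28 = 11111100100
R = -28 + (-1006) = -1034; wraps to 1014 = 01111110110
R = 1014 − (-695) = 1709; wraps to -339 = 11010101101

11010101101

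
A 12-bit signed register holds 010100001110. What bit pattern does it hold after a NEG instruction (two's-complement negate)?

Invert: 101011110001. Add 1: 101011110010.
Check: 010100001110 = 1294, 101011110010 = -1294.

101011110010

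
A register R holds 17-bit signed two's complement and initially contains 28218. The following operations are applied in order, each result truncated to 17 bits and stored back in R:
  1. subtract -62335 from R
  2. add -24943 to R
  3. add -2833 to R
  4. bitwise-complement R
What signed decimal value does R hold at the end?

Start: R = 28218 = 00110111000111010.
R = 28218 − (-62335) = 90553; wraps to -40519 = 10110000110111001
R = -40519 + (-24943) = -65462 = 10000000001001010
R = -65462 + (-2833) = -68295; wraps to 62777 = 01111010100111001
R = NOT 01111010100111001 = 10000101011000110 = -62778

-62778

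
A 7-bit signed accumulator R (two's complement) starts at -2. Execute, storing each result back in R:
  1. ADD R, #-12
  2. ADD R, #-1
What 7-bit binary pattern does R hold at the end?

1110001

Start: R = -2 = 1111110.
R = -2 + (-12) = -14 = 1110010
R = -14 + (-1) = -15 = 1110001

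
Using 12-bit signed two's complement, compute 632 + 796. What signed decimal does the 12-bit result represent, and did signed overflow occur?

632 → 001001111000
796 → 001100011100
  001001111000
+ 001100011100
= 010110010100
Result 010110010100: MSB = 0 → value 1428.
Both addends are non-negative and so is the stored result: no signed overflow.

1428; no overflow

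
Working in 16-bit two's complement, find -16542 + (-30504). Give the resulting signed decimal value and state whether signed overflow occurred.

18490; overflow

-16542 → 1011111101100010
-30504 → 1000100011011000
  1011111101100010
+ 1000100011011000
= 0100100000111010  (discard carry-out 1)
Result 0100100000111010: MSB = 0 → value 18490.
Both addends are negative but the stored result is non-negative: signed overflow. The true value -16542 + (-30504) = -47046 lies outside [-32768, 32767].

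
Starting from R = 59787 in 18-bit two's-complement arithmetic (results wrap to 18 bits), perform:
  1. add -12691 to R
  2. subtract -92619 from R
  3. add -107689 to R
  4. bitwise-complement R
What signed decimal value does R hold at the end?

-32027

Start: R = 59787 = 001110100110001011.
R = 59787 + (-12691) = 47096 = 001011011111111000
R = 47096 − (-92619) = 139715; wraps to -122429 = 100010000111000011
R = -122429 + (-107689) = -230118; wraps to 32026 = 000111110100011010
R = NOT 000111110100011010 = 111000001011100101 = -32027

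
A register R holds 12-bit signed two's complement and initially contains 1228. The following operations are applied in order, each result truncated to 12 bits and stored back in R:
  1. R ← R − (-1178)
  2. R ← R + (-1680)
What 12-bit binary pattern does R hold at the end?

Start: R = 1228 = 010011001100.
R = 1228 − (-1178) = 2406; wraps to -1690 = 100101100110
R = -1690 + (-1680) = -3370; wraps to 726 = 001011010110

001011010110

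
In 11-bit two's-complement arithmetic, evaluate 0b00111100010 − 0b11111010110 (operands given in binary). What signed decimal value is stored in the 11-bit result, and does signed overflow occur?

0b00111100010 → 00111100010 = 482 (signed)
0b11111010110 → 11111010110 = -42 (signed)
Subtract via negate-and-add: invert 11111010110 + 1 = 00000101010 (i.e. 42).
  00111100010
+ 00000101010
= 01000001100
Result 01000001100: MSB = 0 → value 524.
Both addends (after negating the subtrahend) are non-negative and so is the stored result: no signed overflow.

524; no overflow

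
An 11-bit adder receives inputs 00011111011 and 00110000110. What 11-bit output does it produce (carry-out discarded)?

01010000001

  00011111011
+ 00110000110
= 01010000001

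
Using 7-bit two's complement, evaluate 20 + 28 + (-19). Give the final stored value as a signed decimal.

20 + 28 = 48 (0110000)
48 + (-19) = 29 (0011101)

29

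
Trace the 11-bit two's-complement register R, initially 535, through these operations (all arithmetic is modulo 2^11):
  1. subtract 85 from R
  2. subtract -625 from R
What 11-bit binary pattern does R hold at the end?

10000110011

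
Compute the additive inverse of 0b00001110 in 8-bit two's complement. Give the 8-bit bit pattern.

Invert: 11110001. Add 1: 11110010.

11110010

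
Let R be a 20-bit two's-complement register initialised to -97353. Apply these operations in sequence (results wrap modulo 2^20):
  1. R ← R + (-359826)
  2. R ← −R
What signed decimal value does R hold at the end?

457179

Start: R = -97353 = 11101000001110110111.
R = -97353 + (-359826) = -457179 = 10010000011000100101
R = −(-457179) = 457179 = 01101111100111011011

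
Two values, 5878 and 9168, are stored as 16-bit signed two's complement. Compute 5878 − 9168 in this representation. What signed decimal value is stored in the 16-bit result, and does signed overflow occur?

5878 → 0001011011110110
9168 → 0010001111010000
Subtract via negate-and-add: invert 0010001111010000 + 1 = 1101110000110000 (i.e. -9168).
  0001011011110110
+ 1101110000110000
= 1111001100100110
Result 1111001100100110: MSB = 1 → 62246 − 65536 = -3290.
Addends (after negating the subtrahend) have opposite signs, so signed overflow cannot occur.

-3290; no overflow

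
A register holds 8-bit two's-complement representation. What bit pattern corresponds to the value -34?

11011110

|-34| = 34 = 00100010 in 8 bits.
Invert the bits: 11011101. Add 1: 11011110.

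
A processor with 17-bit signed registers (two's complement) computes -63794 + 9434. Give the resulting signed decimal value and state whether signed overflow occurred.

-54360; no overflow

-63794 → 10000011011001110
9434 → 00010010011011010
  10000011011001110
+ 00010010011011010
= 10010101110101000
Result 10010101110101000: MSB = 1 → 76712 − 131072 = -54360.
Addends have opposite signs, so signed overflow cannot occur.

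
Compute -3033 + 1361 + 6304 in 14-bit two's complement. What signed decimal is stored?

4632

-3033 + 1361 = -1672 (11100101111000)
-1672 + 6304 = 4632 (01001000011000)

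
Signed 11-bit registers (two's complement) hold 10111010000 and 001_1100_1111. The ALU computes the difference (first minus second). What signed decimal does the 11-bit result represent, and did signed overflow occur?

-1023; no overflow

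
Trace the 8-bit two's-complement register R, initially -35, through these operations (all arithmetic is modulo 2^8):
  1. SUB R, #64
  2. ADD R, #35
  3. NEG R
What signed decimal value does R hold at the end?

64

Start: R = -35 = 11011101.
R = -35 − 64 = -99 = 10011101
R = -99 + 35 = -64 = 11000000
R = −(-64) = 64 = 01000000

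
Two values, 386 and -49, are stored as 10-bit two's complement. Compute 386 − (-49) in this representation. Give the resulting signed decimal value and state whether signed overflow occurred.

435; no overflow

386 → 0110000010
-49 → 1111001111
Subtract via negate-and-add: invert 1111001111 + 1 = 0000110001 (i.e. 49).
  0110000010
+ 0000110001
= 0110110011
Result 0110110011: MSB = 0 → value 435.
Both addends (after negating the subtrahend) are non-negative and so is the stored result: no signed overflow.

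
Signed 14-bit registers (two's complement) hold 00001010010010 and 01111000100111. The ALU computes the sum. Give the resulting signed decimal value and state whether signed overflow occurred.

-8007; overflow

00001010010010 = 658 (signed)
01111000100111 = 7719 (signed)
  00001010010010
+ 01111000100111
= 10000010111001
Result 10000010111001: MSB = 1 → 8377 − 16384 = -8007.
Both addends are non-negative but the stored result is negative: signed overflow. The true value 658 + 7719 = 8377 lies outside [-8192, 8191].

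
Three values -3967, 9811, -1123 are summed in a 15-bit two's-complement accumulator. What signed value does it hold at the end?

-3967 + 9811 = 5844 (001011011010100)
5844 + (-1123) = 4721 (001001001110001)

4721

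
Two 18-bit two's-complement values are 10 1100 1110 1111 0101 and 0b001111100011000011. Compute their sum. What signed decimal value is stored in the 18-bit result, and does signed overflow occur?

10 1100 1110 1111 0101 → 101100111011110101 = -78091 (signed)
0b001111100011000011 → 001111100011000011 = 63683 (signed)
  101100111011110101
+ 001111100011000011
= 111100011110111000
Result 111100011110111000: MSB = 1 → 247736 − 262144 = -14408.
Addends have opposite signs, so signed overflow cannot occur.

-14408; no overflow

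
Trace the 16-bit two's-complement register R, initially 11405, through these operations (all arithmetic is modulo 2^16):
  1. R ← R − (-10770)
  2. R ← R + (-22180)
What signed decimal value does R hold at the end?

-5

Start: R = 11405 = 0010110010001101.
R = 11405 − (-10770) = 22175 = 0101011010011111
R = 22175 + (-22180) = -5 = 1111111111111011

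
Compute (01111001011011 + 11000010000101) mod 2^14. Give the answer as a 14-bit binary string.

  01111001011011
+ 11000010000101
= 00111011100000  (discard carry-out 1)

00111011100000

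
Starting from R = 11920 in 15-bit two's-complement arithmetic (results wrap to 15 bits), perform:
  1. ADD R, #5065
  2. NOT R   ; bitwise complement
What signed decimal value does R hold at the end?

Start: R = 11920 = 010111010010000.
R = 11920 + 5065 = 16985; wraps to -15783 = 100001001011001
R = NOT 100001001011001 = 011110110100110 = 15782

15782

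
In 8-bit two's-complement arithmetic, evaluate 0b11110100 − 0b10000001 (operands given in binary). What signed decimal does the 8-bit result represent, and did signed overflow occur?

0b11110100 → 11110100 = -12 (signed)
0b10000001 → 10000001 = -127 (signed)
Subtract via negate-and-add: invert 10000001 + 1 = 01111111 (i.e. 127).
  11110100
+ 01111111
= 01110011  (discard carry-out 1)
Result 01110011: MSB = 0 → value 115.
Addends (after negating the subtrahend) have opposite signs, so signed overflow cannot occur.

115; no overflow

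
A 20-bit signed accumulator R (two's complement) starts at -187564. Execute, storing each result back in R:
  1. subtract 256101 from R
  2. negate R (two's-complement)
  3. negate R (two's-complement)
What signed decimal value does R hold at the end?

Start: R = -187564 = 11010010001101010100.
R = -187564 − 256101 = -443665 = 10010011101011101111
R = −(-443665) = 443665 = 01101100010100010001
R = −(443665) = -443665 = 10010011101011101111

-443665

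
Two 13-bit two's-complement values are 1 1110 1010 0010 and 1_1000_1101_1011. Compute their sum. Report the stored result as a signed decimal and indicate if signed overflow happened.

1 1110 1010 0010 → 1111010100010 = -350 (signed)
1_1000_1101_1011 → 1100011011011 = -1829 (signed)
  1111010100010
+ 1100011011011
= 1011101111101  (discard carry-out 1)
Result 1011101111101: MSB = 1 → 6013 − 8192 = -2179.
Both addends are negative and so is the stored result: no signed overflow.

-2179; no overflow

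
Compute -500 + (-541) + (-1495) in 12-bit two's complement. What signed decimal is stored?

1560

-500 + (-541) = -1041 (101111101111)
-1041 + (-1495) = -2536 → wraps to 1560 (011000011000)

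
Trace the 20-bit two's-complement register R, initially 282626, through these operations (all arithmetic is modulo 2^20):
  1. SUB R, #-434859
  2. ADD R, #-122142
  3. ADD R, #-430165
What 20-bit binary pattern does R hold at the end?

00101000010100111010

Start: R = 282626 = 01000101000000000010.
R = 282626 − (-434859) = 717485; wraps to -331091 = 10101111001010101101
R = -331091 + (-122142) = -453233 = 10010001010110001111
R = -453233 + (-430165) = -883398; wraps to 165178 = 00101000010100111010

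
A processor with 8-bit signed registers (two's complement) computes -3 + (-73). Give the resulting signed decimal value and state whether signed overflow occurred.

-3 → 11111101
-73 → 10110111
  11111101
+ 10110111
= 10110100  (discard carry-out 1)
Result 10110100: MSB = 1 → 180 − 256 = -76.
Both addends are negative and so is the stored result: no signed overflow.

-76; no overflow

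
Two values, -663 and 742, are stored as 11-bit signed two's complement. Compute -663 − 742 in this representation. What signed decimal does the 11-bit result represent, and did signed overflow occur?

-663 → 10101101001
742 → 01011100110
Subtract via negate-and-add: invert 01011100110 + 1 = 10100011010 (i.e. -742).
  10101101001
+ 10100011010
= 01010000011  (discard carry-out 1)
Result 01010000011: MSB = 0 → value 643.
Both addends (after negating the subtrahend) are negative but the stored result is non-negative: signed overflow. The true value -663 − 742 = -1405 lies outside [-1024, 1023].

643; overflow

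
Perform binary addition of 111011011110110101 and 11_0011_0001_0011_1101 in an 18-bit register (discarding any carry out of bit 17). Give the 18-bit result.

101110100011110010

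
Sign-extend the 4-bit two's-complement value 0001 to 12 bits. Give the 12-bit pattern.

000000000001

MSB of 0001 is 0; replicate it into the new high bits.
00000000|0001 → 000000000001 (still 1).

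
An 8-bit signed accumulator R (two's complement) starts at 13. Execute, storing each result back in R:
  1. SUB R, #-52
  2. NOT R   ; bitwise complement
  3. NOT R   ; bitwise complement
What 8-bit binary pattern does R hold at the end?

Start: R = 13 = 00001101.
R = 13 − (-52) = 65 = 01000001
R = NOT 01000001 = 10111110 = -66
R = NOT 10111110 = 01000001 = 65

01000001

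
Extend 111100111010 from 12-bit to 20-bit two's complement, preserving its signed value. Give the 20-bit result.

11111111111100111010

MSB of 111100111010 is 1; replicate it into the new high bits.
11111111|111100111010 → 11111111111100111010 (still -198).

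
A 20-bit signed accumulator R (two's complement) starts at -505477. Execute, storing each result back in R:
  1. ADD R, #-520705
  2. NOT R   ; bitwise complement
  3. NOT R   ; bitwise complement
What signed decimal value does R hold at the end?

22394

Start: R = -505477 = 10000100100101111011.
R = -505477 + (-520705) = -1026182; wraps to 22394 = 00000101011101111010
R = NOT 00000101011101111010 = 11111010100010000101 = -22395
R = NOT 11111010100010000101 = 00000101011101111010 = 22394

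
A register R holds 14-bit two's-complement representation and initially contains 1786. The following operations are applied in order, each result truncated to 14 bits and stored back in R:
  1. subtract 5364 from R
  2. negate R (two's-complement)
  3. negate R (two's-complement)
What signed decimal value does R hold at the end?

-3578

Start: R = 1786 = 00011011111010.
R = 1786 − 5364 = -3578 = 11001000000110
R = −(-3578) = 3578 = 00110111111010
R = −(3578) = -3578 = 11001000000110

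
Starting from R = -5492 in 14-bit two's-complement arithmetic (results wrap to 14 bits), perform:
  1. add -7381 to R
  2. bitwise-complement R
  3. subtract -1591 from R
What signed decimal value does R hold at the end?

Start: R = -5492 = 10101010001100.
R = -5492 + (-7381) = -12873; wraps to 3511 = 00110110110111
R = NOT 00110110110111 = 11001001001000 = -3512
R = -3512 − (-1591) = -1921 = 11100001111111

-1921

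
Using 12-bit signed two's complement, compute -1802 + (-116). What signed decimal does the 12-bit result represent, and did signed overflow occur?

-1918; no overflow

-1802 → 100011110110
-116 → 111110001100
  100011110110
+ 111110001100
= 100010000010  (discard carry-out 1)
Result 100010000010: MSB = 1 → 2178 − 4096 = -1918.
Both addends are negative and so is the stored result: no signed overflow.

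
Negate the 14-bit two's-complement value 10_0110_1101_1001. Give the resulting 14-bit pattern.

01100100100111

Invert: 01100100100110. Add 1: 01100100100111.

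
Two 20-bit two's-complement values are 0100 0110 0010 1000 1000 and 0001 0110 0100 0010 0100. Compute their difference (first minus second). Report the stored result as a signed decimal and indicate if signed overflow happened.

0100 0110 0010 1000 1000 → 01000110001010001000 = 287368 (signed)
0001 0110 0100 0010 0100 → 00010110010000100100 = 91172 (signed)
Subtract via negate-and-add: invert 00010110010000100100 + 1 = 11101001101111011100 (i.e. -91172).
  01000110001010001000
+ 11101001101111011100
= 00101111111001100100  (discard carry-out 1)
Result 00101111111001100100: MSB = 0 → value 196196.
Addends (after negating the subtrahend) have opposite signs, so signed overflow cannot occur.

196196; no overflow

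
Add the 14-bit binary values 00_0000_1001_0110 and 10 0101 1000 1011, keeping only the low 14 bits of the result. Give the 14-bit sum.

  00000010010110
+ 10010110001011
= 10011000100001

10011000100001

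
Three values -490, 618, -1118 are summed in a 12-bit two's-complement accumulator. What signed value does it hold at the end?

-990

-490 + 618 = 128 (000010000000)
128 + (-1118) = -990 (110000100010)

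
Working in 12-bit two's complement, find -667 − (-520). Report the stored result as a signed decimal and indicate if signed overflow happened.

-147; no overflow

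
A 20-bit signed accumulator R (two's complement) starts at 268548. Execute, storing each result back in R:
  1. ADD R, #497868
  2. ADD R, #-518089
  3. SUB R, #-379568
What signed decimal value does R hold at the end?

-420681

Start: R = 268548 = 01000001100100000100.
R = 268548 + 497868 = 766416; wraps to -282160 = 10111011000111010000
R = -282160 + (-518089) = -800249; wraps to 248327 = 00111100101000000111
R = 248327 − (-379568) = 627895; wraps to -420681 = 10011001010010110111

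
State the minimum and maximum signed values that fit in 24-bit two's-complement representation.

Minimum: −2^23 = -8388608.
Maximum: 2^23 − 1 = 8388607.

min = -8388608, max = 8388607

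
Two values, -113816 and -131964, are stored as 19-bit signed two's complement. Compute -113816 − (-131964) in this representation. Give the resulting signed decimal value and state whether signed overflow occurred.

18148; no overflow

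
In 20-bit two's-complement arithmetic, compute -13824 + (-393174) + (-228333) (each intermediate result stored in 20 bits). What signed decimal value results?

-13824 + (-393174) = -406998 (10011100101000101010)
-406998 + (-228333) = -635331 → wraps to 413245 (01100100111000111101)

413245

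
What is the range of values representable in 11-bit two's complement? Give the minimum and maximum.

Minimum: −2^10 = -1024.
Maximum: 2^10 − 1 = 1023.

min = -1024, max = 1023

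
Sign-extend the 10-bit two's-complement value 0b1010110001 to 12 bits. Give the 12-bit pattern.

MSB of 1010110001 is 1; replicate it into the new high bits.
11|1010110001 → 111010110001 (still -335).

111010110001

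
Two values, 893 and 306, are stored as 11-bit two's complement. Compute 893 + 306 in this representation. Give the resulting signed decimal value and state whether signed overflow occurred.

-849; overflow

893 → 01101111101
306 → 00100110010
  01101111101
+ 00100110010
= 10010101111
Result 10010101111: MSB = 1 → 1199 − 2048 = -849.
Both addends are non-negative but the stored result is negative: signed overflow. The true value 893 + 306 = 1199 lies outside [-1024, 1023].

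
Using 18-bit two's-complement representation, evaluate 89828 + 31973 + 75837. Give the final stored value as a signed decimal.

89828 + 31973 = 121801 (011101101111001001)
121801 + 75837 = 197638 → wraps to -64506 (110000010000000110)

-64506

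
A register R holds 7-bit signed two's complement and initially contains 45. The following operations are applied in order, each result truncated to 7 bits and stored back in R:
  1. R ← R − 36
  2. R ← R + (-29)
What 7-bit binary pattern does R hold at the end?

1101100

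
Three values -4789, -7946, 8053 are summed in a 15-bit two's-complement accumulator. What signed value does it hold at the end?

-4789 + (-7946) = -12735 (100111001000001)
-12735 + 8053 = -4682 (110110110110110)

-4682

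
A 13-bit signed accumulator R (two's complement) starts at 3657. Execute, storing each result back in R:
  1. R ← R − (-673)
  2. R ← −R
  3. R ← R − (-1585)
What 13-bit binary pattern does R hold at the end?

Start: R = 3657 = 0111001001001.
R = 3657 − (-673) = 4330; wraps to -3862 = 1000011101010
R = −(-3862) = 3862 = 0111100010110
R = 3862 − (-1585) = 5447; wraps to -2745 = 1010101000111

1010101000111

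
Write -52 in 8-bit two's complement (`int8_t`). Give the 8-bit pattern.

|-52| = 52 = 00110100 in 8 bits.
Invert the bits: 11001011. Add 1: 11001100.
Check: 11001100 reads as 204 − 256 = -52.

11001100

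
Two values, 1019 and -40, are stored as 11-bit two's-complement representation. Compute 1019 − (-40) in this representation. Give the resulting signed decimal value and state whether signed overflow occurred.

-989; overflow

1019 → 01111111011
-40 → 11111011000
Subtract via negate-and-add: invert 11111011000 + 1 = 00000101000 (i.e. 40).
  01111111011
+ 00000101000
= 10000100011
Result 10000100011: MSB = 1 → 1059 − 2048 = -989.
Both addends (after negating the subtrahend) are non-negative but the stored result is negative: signed overflow. The true value 1019 − (-40) = 1059 lies outside [-1024, 1023].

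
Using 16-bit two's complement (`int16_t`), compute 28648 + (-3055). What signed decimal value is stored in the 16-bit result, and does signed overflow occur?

25593; no overflow

28648 → 0110111111101000
-3055 → 1111010000010001
  0110111111101000
+ 1111010000010001
= 0110001111111001  (discard carry-out 1)
Result 0110001111111001: MSB = 0 → value 25593.
Addends have opposite signs, so signed overflow cannot occur.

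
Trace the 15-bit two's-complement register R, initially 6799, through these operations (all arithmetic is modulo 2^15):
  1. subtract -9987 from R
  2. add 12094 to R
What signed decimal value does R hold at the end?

Start: R = 6799 = 001101010001111.
R = 6799 − (-9987) = 16786; wraps to -15982 = 100000110010010
R = -15982 + 12094 = -3888 = 111000011010000

-3888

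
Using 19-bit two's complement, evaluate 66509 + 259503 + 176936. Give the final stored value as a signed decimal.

66509 + 259503 = 326012 → wraps to -198276 (1001111100101111100)
-198276 + 176936 = -21340 (1111010110010100100)

-21340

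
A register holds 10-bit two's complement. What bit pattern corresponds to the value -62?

1111000010

|-62| = 62 = 0000111110 in 10 bits.
Invert the bits: 1111000001. Add 1: 1111000010.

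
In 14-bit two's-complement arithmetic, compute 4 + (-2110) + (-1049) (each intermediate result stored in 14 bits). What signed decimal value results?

-3155

4 + (-2110) = -2106 (11011111000110)
-2106 + (-1049) = -3155 (11001110101101)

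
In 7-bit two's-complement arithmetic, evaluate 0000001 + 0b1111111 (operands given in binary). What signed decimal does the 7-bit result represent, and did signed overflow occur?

0000001 = 1 (signed)
0b1111111 → 1111111 = -1 (signed)
  0000001
+ 1111111
= 0000000  (discard carry-out 1)
Result 0000000: MSB = 0 → value 0.
Addends have opposite signs, so signed overflow cannot occur.

0; no overflow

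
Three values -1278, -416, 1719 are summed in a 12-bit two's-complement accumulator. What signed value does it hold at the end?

-1278 + (-416) = -1694 (100101100010)
-1694 + 1719 = 25 (000000011001)

25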